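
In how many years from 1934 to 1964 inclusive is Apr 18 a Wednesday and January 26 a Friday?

4

Check each year's weekday for Apr 18 and January 26:
  1934: Wed/Fri ✓  1935: Thu/Sat  1936: Sat/Sun  1937: Sun/Tue  1938: Mon/Wed  1939: Tue/Thu  1940: Thu/Fri  1941: Fri/Sun  1942: Sat/Mon  1943: Sun/Tue  1944: Tue/Wed  1945: Wed/Fri ✓  1946: Thu/Sat  1947: Fri/Sun  …(3 more)…  1951: Wed/Fri ✓  1952: Fri/Sat  1953: Sat/Mon  1954: Sun/Tue  1955: Mon/Wed  1956: Wed/Thu  1957: Thu/Sat  1958: Fri/Sun  1959: Sat/Mon  1960: Mon/Tue  1961: Tue/Thu  1962: Wed/Fri ✓  1963: Thu/Sat  1964: Sat/Sun
Both conditions hold in: 1934, 1945, 1951, 1962 — 4.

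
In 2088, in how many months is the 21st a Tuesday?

2

Check the 21st of each month of 2088: Jan 21: Wed, Feb 21: Sat, Mar 21: Sun, Apr 21: Wed, May 21: Fri, Jun 21: Mon, Jul 21: Wed, Aug 21: Sat, Sep 21: Tue, Oct 21: Thu, Nov 21: Sun, Dec 21: Tue.
Tuesday occurs in September, December — 2 months.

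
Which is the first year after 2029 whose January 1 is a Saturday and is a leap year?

2056

Jan 1 advances by 2 weekdays after a leap year and by 1 after a common year.
2029: Jan 1 is Monday.
2030: Tuesday
2031: Wednesday
2032: Thursday (leap)
2033: Saturday
2034: Sunday
2035: Monday
2036: Tuesday (leap)
2037: Thursday
2038: Friday
2039: Saturday
2040: Sunday (leap)
2041: Tuesday
2042: Wednesday
2043: Thursday
2044: Friday (leap)
2045: Sunday
2046: Monday
2047: Tuesday
2048: Wednesday (leap)
2049: Friday
2050: Saturday
2051: Sunday
2052: Monday (leap)
2053: Wednesday
2054: Thursday
2055: Friday
2056: Saturday (leap)
2056 begins on a Saturday and is a leap year.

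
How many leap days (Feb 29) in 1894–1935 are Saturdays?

Leap years in 1894–1935: 9 of them.
Feb 29 weekday advances by 5 (mod 7) from one leap year to the next four years later (or differs when a century non-leap intervenes).
Leap-day weekdays: 1896:Sat✓ 1904:Mon 1908:Sat✓ 1912:Thu 1916:Tue 1920:Sun 1924:Fri 1928:Wed 1932:Mon
Saturday: 1896, 1908 → 2.

2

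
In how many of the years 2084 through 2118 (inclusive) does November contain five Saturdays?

November has 30 days; it has five Saturdays when Saturday falls among the first (month-length − 28) days — i.e. when November 1 is one of Saturday/Friday.
November 1 by year: 2084:Wed 2085:Thu 2086:Fri✓ 2087:Sat✓ 2088:Mon 2089:Tue 2090:Wed 2091:Thu 2092:Sat✓ 2093:Sun 2094:Mon 2095:Tue 2096:Thu 2097:Fri✓ 2098:Sat✓ …(5 more)… 2104:Sat✓ 2105:Sun 2106:Mon 2107:Tue 2108:Thu 2109:Fri✓ 2110:Sat✓ 2111:Sun 2112:Tue 2113:Wed 2114:Thu 2115:Fri✓ 2116:Sun 2117:Mon 2118:Tue
Years with five Saturdays: 2086, 2087, 2092, 2097, 2098, 2104, 2109, 2110, 2115 → 9.

9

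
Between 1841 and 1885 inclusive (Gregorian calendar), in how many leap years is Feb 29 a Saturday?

1

Leap years in 1841–1885: 11 of them.
Feb 29 weekday advances by 5 (mod 7) from one leap year to the next four years later (or differs when a century non-leap intervenes).
Leap-day weekdays: 1844:Thu 1848:Tue 1852:Sun 1856:Fri 1860:Wed 1864:Mon 1868:Sat✓ 1872:Thu 1876:Tue 1880:Sun 1884:Fri
Saturday: 1868 → 1.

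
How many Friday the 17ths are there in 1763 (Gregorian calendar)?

1

Check the 17th of each month of 1763: Jan 17: Mon, Feb 17: Thu, Mar 17: Thu, Apr 17: Sun, May 17: Tue, Jun 17: Fri, Jul 17: Sun, Aug 17: Wed, Sep 17: Sat, Oct 17: Mon, Nov 17: Thu, Dec 17: Sat.
Friday occurs in June — 1 month.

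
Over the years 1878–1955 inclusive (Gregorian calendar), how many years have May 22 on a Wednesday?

11

Track May 22's weekday year by year (advancing +1, or +2 across a Feb 29):
  1878: Wed ✓  1879: Thu (+1)  1880: Sat (+2)  1881: Sun (+1)  1882: Mon (+1)
  1883: Tue (+1)  1884: Thu (+2)  1885: Fri (+1)  1886: Sat (+1)  1887: Sun (+1)
  1888: Tue (+2)  1889: Wed (+1) ✓  1890: Thu (+1)  1891: Fri (+1)  … (50 more years) …
  1942: Fri (+1)  1943: Sat (+1)  1944: Mon (+2)  1945: Tue (+1)  1946: Wed (+1) ✓
  1947: Thu (+1)  1948: Sat (+2)  1949: Sun (+1)  1950: Mon (+1)  1951: Tue (+1)
  1952: Thu (+2)  1953: Fri (+1)  1954: Sat (+1)  1955: Sun (+1)
Wednesday years: 1878, 1889, 1895, 1901, 1907, 1912, 1918, 1929, 1935, 1940, 1946 — 11 in total.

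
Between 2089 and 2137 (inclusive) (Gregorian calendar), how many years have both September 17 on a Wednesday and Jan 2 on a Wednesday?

3

Check each year's weekday for September 17 and Jan 2:
  2089: Sat/Sun  2090: Sun/Mon  2091: Mon/Tue  2092: Wed/Wed ✓  2093: Thu/Fri  2094: Fri/Sat  2095: Sat/Sun  2096: Mon/Mon  2097: Tue/Wed  2098: Wed/Thu  2099: Thu/Fri  2100: Fri/Sat  2101: Sat/Sun  2102: Sun/Mon  …(21 more)…  2124: Sun/Sun  2125: Mon/Tue  2126: Tue/Wed  2127: Wed/Thu  2128: Fri/Fri  2129: Sat/Sun  2130: Sun/Mon  2131: Mon/Tue  2132: Wed/Wed ✓  2133: Thu/Fri  2134: Fri/Sat  2135: Sat/Sun  2136: Mon/Mon  2137: Tue/Wed
Both conditions hold in: 2092, 2104, 2132 — 3.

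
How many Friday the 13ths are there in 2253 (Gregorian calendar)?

1

Check the 13th of each month of 2253: Jan 13: Thu, Feb 13: Sun, Mar 13: Sun, Apr 13: Wed, May 13: Fri, Jun 13: Mon, Jul 13: Wed, Aug 13: Sat, Sep 13: Tue, Oct 13: Thu, Nov 13: Sun, Dec 13: Tue.
Friday occurs in May — 1 month.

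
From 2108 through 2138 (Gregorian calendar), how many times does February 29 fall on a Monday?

Leap years in 2108–2138: 8 of them.
Feb 29 weekday advances by 5 (mod 7) from one leap year to the next four years later (or differs when a century non-leap intervenes).
Leap-day weekdays: 2108:Wed 2112:Mon✓ 2116:Sat 2120:Thu 2124:Tue 2128:Sun 2132:Fri 2136:Wed
Monday: 2112 → 1.

1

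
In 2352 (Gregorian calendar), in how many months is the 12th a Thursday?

Check the 12th of each month of 2352: Jan 12: Sat, Feb 12: Tue, Mar 12: Wed, Apr 12: Sat, May 12: Mon, Jun 12: Thu, Jul 12: Sat, Aug 12: Tue, Sep 12: Fri, Oct 12: Sun, Nov 12: Wed, Dec 12: Fri.
Thursday occurs in June — 1 month.

1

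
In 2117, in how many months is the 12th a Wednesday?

1

Check the 12th of each month of 2117: Jan 12: Tue, Feb 12: Fri, Mar 12: Fri, Apr 12: Mon, May 12: Wed, Jun 12: Sat, Jul 12: Mon, Aug 12: Thu, Sep 12: Sun, Oct 12: Tue, Nov 12: Fri, Dec 12: Sun.
Wednesday occurs in May — 1 month.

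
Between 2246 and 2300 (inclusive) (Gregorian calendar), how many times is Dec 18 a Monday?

Track Dec 18's weekday year by year (advancing +1, or +2 across a Feb 29):
  2246: Fri  2247: Sat (+1)  2248: Mon (+2) ✓  2249: Tue (+1)  2250: Wed (+1)
  2251: Thu (+1)  2252: Sat (+2)  2253: Sun (+1)  2254: Mon (+1) ✓  2255: Tue (+1)
  2256: Thu (+2)  2257: Fri (+1)  2258: Sat (+1)  2259: Sun (+1)  … (27 more years) …
  2287: Sun (+1)  2288: Tue (+2)  2289: Wed (+1)  2290: Thu (+1)  2291: Fri (+1)
  2292: Sun (+2)  2293: Mon (+1) ✓  2294: Tue (+1)  2295: Wed (+1)  2296: Fri (+2)
  2297: Sat (+1)  2298: Sun (+1)  2299: Mon (+1) ✓  2300: Tue (+1)
Monday years: 2248, 2254, 2265, 2271, 2276, 2282, 2293, 2299 — 8 in total.

8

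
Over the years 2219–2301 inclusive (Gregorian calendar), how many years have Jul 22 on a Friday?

Track Jul 22's weekday year by year (advancing +1, or +2 across a Feb 29):
  2219: Thu  2220: Sat (+2)  2221: Sun (+1)  2222: Mon (+1)  2223: Tue (+1)
  2224: Thu (+2)  2225: Fri (+1) ✓  2226: Sat (+1)  2227: Sun (+1)  2228: Tue (+2)
  2229: Wed (+1)  2230: Thu (+1)  2231: Fri (+1) ✓  2232: Sun (+2)  … (55 more years) …
  2288: Sun (+2)  2289: Mon (+1)  2290: Tue (+1)  2291: Wed (+1)  2292: Fri (+2) ✓
  2293: Sat (+1)  2294: Sun (+1)  2295: Mon (+1)  2296: Wed (+2)  2297: Thu (+1)
  2298: Fri (+1) ✓  2299: Sat (+1)  2300: Sun (+1)  2301: Mon (+1)
Friday years: 2225, 2231, 2236, 2242, 2253, 2259, 2264, 2270, 2281, 2287, 2292, 2298 — 12 in total.

12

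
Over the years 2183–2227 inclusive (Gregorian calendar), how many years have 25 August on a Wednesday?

6

Track 25 August's weekday year by year (advancing +1, or +2 across a Feb 29):
  2183: Mon  2184: Wed (+2) ✓  2185: Thu (+1)  2186: Fri (+1)  2187: Sat (+1)
  2188: Mon (+2)  2189: Tue (+1)  2190: Wed (+1) ✓  2191: Thu (+1)  2192: Sat (+2)
  2193: Sun (+1)  2194: Mon (+1)  2195: Tue (+1)  2196: Thu (+2)  … (17 more years) …
  2214: Thu (+1)  2215: Fri (+1)  2216: Sun (+2)  2217: Mon (+1)  2218: Tue (+1)
  2219: Wed (+1) ✓  2220: Fri (+2)  2221: Sat (+1)  2222: Sun (+1)  2223: Mon (+1)
  2224: Wed (+2) ✓  2225: Thu (+1)  2226: Fri (+1)  2227: Sat (+1)
Wednesday years: 2184, 2190, 2202, 2213, 2219, 2224 — 6 in total.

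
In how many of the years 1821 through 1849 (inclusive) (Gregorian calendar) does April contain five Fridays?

April has 30 days; it has five Fridays when Friday falls among the first (month-length − 28) days — i.e. when April 1 is one of Friday/Thursday.
April 1 by year: 1821:Sun 1822:Mon 1823:Tue 1824:Thu✓ 1825:Fri✓ 1826:Sat 1827:Sun 1828:Tue 1829:Wed 1830:Thu✓ 1831:Fri✓ 1832:Sun 1833:Mon 1834:Tue 1835:Wed 1836:Fri✓ 1837:Sat 1838:Sun 1839:Mon 1840:Wed 1841:Thu✓ 1842:Fri✓ 1843:Sat 1844:Mon 1845:Tue 1846:Wed 1847:Thu✓ 1848:Sat 1849:Sun
Years with five Fridays: 1824, 1825, 1830, 1831, 1836, 1841, 1842, 1847 → 8.

8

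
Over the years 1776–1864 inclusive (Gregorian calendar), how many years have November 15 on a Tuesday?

Track November 15's weekday year by year (advancing +1, or +2 across a Feb 29):
  1776: Fri  1777: Sat (+1)  1778: Sun (+1)  1779: Mon (+1)  1780: Wed (+2)
  1781: Thu (+1)  1782: Fri (+1)  1783: Sat (+1)  1784: Mon (+2)  1785: Tue (+1) ✓
  1786: Wed (+1)  1787: Thu (+1)  1788: Sat (+2)  1789: Sun (+1)  … (61 more years) …
  1851: Sat (+1)  1852: Mon (+2)  1853: Tue (+1) ✓  1854: Wed (+1)  1855: Thu (+1)
  1856: Sat (+2)  1857: Sun (+1)  1858: Mon (+1)  1859: Tue (+1) ✓  1860: Thu (+2)
  1861: Fri (+1)  1862: Sat (+1)  1863: Sun (+1)  1864: Tue (+2) ✓
Tuesday years: 1785, 1791, 1796, 1803, 1808, 1814, 1825, 1831, 1836, 1842, 1853, 1859, 1864 — 13 in total.

13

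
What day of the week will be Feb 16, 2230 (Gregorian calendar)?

Tuesday

January 1, 2230 is a Friday.
February 16 is day 47 of the year, i.e. 46 days after Jan 1.
46 mod 7 = 4, so advance 4 weekdays from Friday: Tuesday.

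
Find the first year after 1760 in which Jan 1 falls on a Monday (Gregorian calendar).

1770

Jan 1 advances by 2 weekdays after a leap year and by 1 after a common year.
1760: Jan 1 is Tuesday (leap).
1761: Thursday
1762: Friday
1763: Saturday
1764: Sunday (leap)
1765: Tuesday
1766: Wednesday
1767: Thursday
1768: Friday (leap)
1769: Sunday
1770: Monday
1770 begins on a Monday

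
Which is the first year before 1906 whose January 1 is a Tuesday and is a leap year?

Jan 1 advances by 2 weekdays after a leap year and by 1 after a common year.
1906: Jan 1 is Monday.
1905: Sunday
1904: Friday (leap)
1903: Thursday
1902: Wednesday
1901: Tuesday
1900: Monday
1899: Sunday
1898: Saturday
1897: Friday
1896: Wednesday (leap)
1895: Tuesday
1894: Monday
1893: Sunday
1892: Friday (leap)
1891: Thursday
1890: Wednesday
1889: Tuesday
1888: Sunday (leap)
1887: Saturday
1886: Friday
1885: Thursday
1884: Tuesday (leap)
1884 begins on a Tuesday and is a leap year.

1884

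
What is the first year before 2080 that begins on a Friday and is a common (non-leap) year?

Jan 1 advances by 2 weekdays after a leap year and by 1 after a common year.
2080: Jan 1 is Monday (leap).
2079: Sunday
2078: Saturday
2077: Friday
2077 begins on a Friday and is a common year.

2077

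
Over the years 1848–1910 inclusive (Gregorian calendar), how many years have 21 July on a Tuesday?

Track 21 July's weekday year by year (advancing +1, or +2 across a Feb 29):
  1848: Fri  1849: Sat (+1)  1850: Sun (+1)  1851: Mon (+1)  1852: Wed (+2)
  1853: Thu (+1)  1854: Fri (+1)  1855: Sat (+1)  1856: Mon (+2)  1857: Tue (+1) ✓
  1858: Wed (+1)  1859: Thu (+1)  1860: Sat (+2)  1861: Sun (+1)  … (35 more years) …
  1897: Wed (+1)  1898: Thu (+1)  1899: Fri (+1)  1900: Sat (+1)  1901: Sun (+1)
  1902: Mon (+1)  1903: Tue (+1) ✓  1904: Thu (+2)  1905: Fri (+1)  1906: Sat (+1)
  1907: Sun (+1)  1908: Tue (+2) ✓  1909: Wed (+1)  1910: Thu (+1)
Tuesday years: 1857, 1863, 1868, 1874, 1885, 1891, 1896, 1903, 1908 — 9 in total.

9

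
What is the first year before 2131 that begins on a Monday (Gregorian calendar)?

Jan 1 advances by 2 weekdays after a leap year and by 1 after a common year.
2131: Jan 1 is Monday.
2130: Sunday
2129: Saturday
2128: Thursday (leap)
2127: Wednesday
2126: Tuesday
2125: Monday
2125 begins on a Monday

2125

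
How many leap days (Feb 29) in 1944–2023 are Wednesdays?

3

Leap years in 1944–2023: 20 of them.
Feb 29 weekday advances by 5 (mod 7) from one leap year to the next four years later (or differs when a century non-leap intervenes).
Leap-day weekdays: 1944:Tue 1948:Sun 1952:Fri 1956:Wed✓ 1960:Mon 1964:Sat 1968:Thu 1972:Tue 1976:Sun 1980:Fri 1984:Wed✓ 1988:Mon 1992:Sat 1996:Thu 2000:Tue 2004:Sun 2008:Fri 2012:Wed✓ 2016:Mon 2020:Sat
Wednesday: 1956, 1984, 2012 → 3.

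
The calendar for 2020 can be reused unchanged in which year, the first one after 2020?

2048

Two years share a calendar iff Jan 1 falls on the same weekday and both are leap or both are common. 2020: Jan 1 is Wednesday, leap year.
2021: Jan 1 Friday, common
2022: Jan 1 Saturday, common
2023: Jan 1 Sunday, common
2024: Jan 1 Monday, leap
2025: Jan 1 Wednesday, common
2026: Jan 1 Thursday, common
2027: Jan 1 Friday, common
2028: Jan 1 Saturday, leap
2029: Jan 1 Monday, common
2030: Jan 1 Tuesday, common
2031: Jan 1 Wednesday, common
2032: Jan 1 Thursday, leap
2033: Jan 1 Saturday, common
2034: Jan 1 Sunday, common
2035: Jan 1 Monday, common
2036: Jan 1 Tuesday, leap
2037: Jan 1 Thursday, common
2038: Jan 1 Friday, common
2039: Jan 1 Saturday, common
2040: Jan 1 Sunday, leap
2041: Jan 1 Tuesday, common
2042: Jan 1 Wednesday, common
2043: Jan 1 Thursday, common
2044: Jan 1 Friday, leap
2045: Jan 1 Sunday, common
2046: Jan 1 Monday, common
2047: Jan 1 Tuesday, common
2048: Jan 1 Wednesday, leap
2048 matches on both conditions.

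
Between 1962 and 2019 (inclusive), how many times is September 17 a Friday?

Track September 17's weekday year by year (advancing +1, or +2 across a Feb 29):
  1962: Mon  1963: Tue (+1)  1964: Thu (+2)  1965: Fri (+1) ✓  1966: Sat (+1)
  1967: Sun (+1)  1968: Tue (+2)  1969: Wed (+1)  1970: Thu (+1)  1971: Fri (+1) ✓
  1972: Sun (+2)  1973: Mon (+1)  1974: Tue (+1)  1975: Wed (+1)  … (30 more years) …
  2006: Sun (+1)  2007: Mon (+1)  2008: Wed (+2)  2009: Thu (+1)  2010: Fri (+1) ✓
  2011: Sat (+1)  2012: Mon (+2)  2013: Tue (+1)  2014: Wed (+1)  2015: Thu (+1)
  2016: Sat (+2)  2017: Sun (+1)  2018: Mon (+1)  2019: Tue (+1)
Friday years: 1965, 1971, 1976, 1982, 1993, 1999, 2004, 2010 — 8 in total.

8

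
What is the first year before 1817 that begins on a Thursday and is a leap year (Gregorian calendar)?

1784

Jan 1 advances by 2 weekdays after a leap year and by 1 after a common year.
1817: Jan 1 is Wednesday.
1816: Monday (leap)
1815: Sunday
1814: Saturday
1813: Friday
1812: Wednesday (leap)
1811: Tuesday
1810: Monday
1809: Sunday
1808: Friday (leap)
1807: Thursday
1806: Wednesday
1805: Tuesday
1804: Sunday (leap)
1803: Saturday
1802: Friday
1801: Thursday
1800: Wednesday
1799: Tuesday
1798: Monday
1797: Sunday
1796: Friday (leap)
1795: Thursday
1794: Wednesday
1793: Tuesday
1792: Sunday (leap)
1791: Saturday
1790: Friday
1789: Thursday
1788: Tuesday (leap)
1787: Monday
1786: Sunday
1785: Saturday
1784: Thursday (leap)
1784 begins on a Thursday and is a leap year.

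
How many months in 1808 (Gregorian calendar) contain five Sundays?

A month of length L has five Sundays iff its first Sunday is on day ≤ L−28 (so day 1–3 in a 31-day month, 1–2 in a 30-day month, day 1 in a leap February).
Checking each month of 1808: Jan starts Fri (31d) ✓; Feb starts Mon (29d); Mar starts Tue (31d); Apr starts Fri (30d); May starts Sun (31d) ✓; Jun starts Wed (30d); Jul starts Fri (31d) ✓; Aug starts Mon (31d); Sep starts Thu (30d); Oct starts Sat (31d) ✓; Nov starts Tue (30d); Dec starts Thu (31d).
Five-Sunday months: January, May, July, October → 4.

4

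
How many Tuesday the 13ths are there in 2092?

1

Check the 13th of each month of 2092: Jan 13: Sun, Feb 13: Wed, Mar 13: Thu, Apr 13: Sun, May 13: Tue, Jun 13: Fri, Jul 13: Sun, Aug 13: Wed, Sep 13: Sat, Oct 13: Mon, Nov 13: Thu, Dec 13: Sat.
Tuesday occurs in May — 1 month.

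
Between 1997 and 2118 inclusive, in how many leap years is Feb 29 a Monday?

Leap years in 1997–2118: 29 of them.
Feb 29 weekday advances by 5 (mod 7) from one leap year to the next four years later (or differs when a century non-leap intervenes).
Leap-day weekdays: 2000:Tue 2004:Sun 2008:Fri 2012:Wed 2016:Mon✓ 2020:Sat 2024:Thu 2028:Tue 2032:Sun 2036:Fri 2040:Wed 2044:Mon✓ 2048:Sat …(3 more)… 2064:Fri 2068:Wed 2072:Mon✓ 2076:Sat 2080:Thu 2084:Tue 2088:Sun 2092:Fri 2096:Wed 2104:Fri 2108:Wed 2112:Mon✓ 2116:Sat
Monday: 2016, 2044, 2072, 2112 → 4.

4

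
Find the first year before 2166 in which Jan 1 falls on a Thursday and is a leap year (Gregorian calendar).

2156

Jan 1 advances by 2 weekdays after a leap year and by 1 after a common year.
2166: Jan 1 is Wednesday.
2165: Tuesday
2164: Sunday (leap)
2163: Saturday
2162: Friday
2161: Thursday
2160: Tuesday (leap)
2159: Monday
2158: Sunday
2157: Saturday
2156: Thursday (leap)
2156 begins on a Thursday and is a leap year.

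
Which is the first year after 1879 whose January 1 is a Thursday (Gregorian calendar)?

1880

Jan 1 advances by 2 weekdays after a leap year and by 1 after a common year.
1879: Jan 1 is Wednesday.
1880: Thursday (leap)
1880 begins on a Thursday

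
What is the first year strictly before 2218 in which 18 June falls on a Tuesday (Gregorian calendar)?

2216

From one year to the next, a fixed date's weekday advances by 1, or by 2 when a Feb 29 lies between the two dates.
2218: June 18 is Thursday.
2217: Wednesday (−1)
2216: Tuesday (−1)
18 June falls on a Tuesday in 2216.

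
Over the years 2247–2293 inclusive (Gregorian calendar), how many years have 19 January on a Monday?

7

Track 19 January's weekday year by year (advancing +1, or +2 across a Feb 29):
  2247: Tue  2248: Wed (+1)  2249: Fri (+2)  2250: Sat (+1)  2251: Sun (+1)
  2252: Mon (+1) ✓  2253: Wed (+2)  2254: Thu (+1)  2255: Fri (+1)  2256: Sat (+1)
  2257: Mon (+2) ✓  2258: Tue (+1)  2259: Wed (+1)  2260: Thu (+1)  … (19 more years) …
  2280: Mon (+1) ✓  2281: Wed (+2)  2282: Thu (+1)  2283: Fri (+1)  2284: Sat (+1)
  2285: Mon (+2) ✓  2286: Tue (+1)  2287: Wed (+1)  2288: Thu (+1)  2289: Sat (+2)
  2290: Sun (+1)  2291: Mon (+1) ✓  2292: Tue (+1)  2293: Thu (+2)
Monday years: 2252, 2257, 2263, 2274, 2280, 2285, 2291 — 7 in total.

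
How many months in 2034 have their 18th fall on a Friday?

1

Check the 18th of each month of 2034: Jan 18: Wed, Feb 18: Sat, Mar 18: Sat, Apr 18: Tue, May 18: Thu, Jun 18: Sun, Jul 18: Tue, Aug 18: Fri, Sep 18: Mon, Oct 18: Wed, Nov 18: Sat, Dec 18: Mon.
Friday occurs in August — 1 month.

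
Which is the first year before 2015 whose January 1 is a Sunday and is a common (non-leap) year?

2006

Jan 1 advances by 2 weekdays after a leap year and by 1 after a common year.
2015: Jan 1 is Thursday.
2014: Wednesday
2013: Tuesday
2012: Sunday (leap)
2011: Saturday
2010: Friday
2009: Thursday
2008: Tuesday (leap)
2007: Monday
2006: Sunday
2006 begins on a Sunday and is a common year.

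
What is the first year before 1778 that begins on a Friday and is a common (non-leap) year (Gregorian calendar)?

Jan 1 advances by 2 weekdays after a leap year and by 1 after a common year.
1778: Jan 1 is Thursday.
1777: Wednesday
1776: Monday (leap)
1775: Sunday
1774: Saturday
1773: Friday
1773 begins on a Friday and is a common year.

1773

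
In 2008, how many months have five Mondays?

4

A month of length L has five Mondays iff its first Monday is on day ≤ L−28 (so day 1–3 in a 31-day month, 1–2 in a 30-day month, day 1 in a leap February).
Checking each month of 2008: Jan starts Tue (31d); Feb starts Fri (29d); Mar starts Sat (31d) ✓; Apr starts Tue (30d); May starts Thu (31d); Jun starts Sun (30d) ✓; Jul starts Tue (31d); Aug starts Fri (31d); Sep starts Mon (30d) ✓; Oct starts Wed (31d); Nov starts Sat (30d); Dec starts Mon (31d) ✓.
Five-Monday months: March, June, September, December → 4.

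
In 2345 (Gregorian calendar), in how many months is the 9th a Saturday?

1

Check the 9th of each month of 2345: Jan 9: Tue, Feb 9: Fri, Mar 9: Fri, Apr 9: Mon, May 9: Wed, Jun 9: Sat, Jul 9: Mon, Aug 9: Thu, Sep 9: Sun, Oct 9: Tue, Nov 9: Fri, Dec 9: Sun.
Saturday occurs in June — 1 month.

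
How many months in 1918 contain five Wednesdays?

A month of length L has five Wednesdays iff its first Wednesday is on day ≤ L−28 (so day 1–3 in a 31-day month, 1–2 in a 30-day month, day 1 in a leap February).
Checking each month of 1918: Jan starts Tue (31d) ✓; Feb starts Fri (28d); Mar starts Fri (31d); Apr starts Mon (30d); May starts Wed (31d) ✓; Jun starts Sat (30d); Jul starts Mon (31d) ✓; Aug starts Thu (31d); Sep starts Sun (30d); Oct starts Tue (31d) ✓; Nov starts Fri (30d); Dec starts Sun (31d).
Five-Wednesday months: January, May, July, October → 4.

4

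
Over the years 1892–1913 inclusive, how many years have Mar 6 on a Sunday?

Track Mar 6's weekday year by year (advancing +1, or +2 across a Feb 29):
  1892: Sun ✓  1893: Mon (+1)  1894: Tue (+1)  1895: Wed (+1)  1896: Fri (+2)
  1897: Sat (+1)  1898: Sun (+1) ✓  1899: Mon (+1)  1900: Tue (+1)  1901: Wed (+1)
  1902: Thu (+1)  1903: Fri (+1)  1904: Sun (+2) ✓  1905: Mon (+1)  1906: Tue (+1)
  1907: Wed (+1)  1908: Fri (+2)  1909: Sat (+1)  1910: Sun (+1) ✓  1911: Mon (+1)
  1912: Wed (+2)  1913: Thu (+1)
Sunday years: 1892, 1898, 1904, 1910 — 4 in total.

4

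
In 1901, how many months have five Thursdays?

A month of length L has five Thursdays iff its first Thursday is on day ≤ L−28 (so day 1–3 in a 31-day month, 1–2 in a 30-day month, day 1 in a leap February).
Checking each month of 1901: Jan starts Tue (31d) ✓; Feb starts Fri (28d); Mar starts Fri (31d); Apr starts Mon (30d); May starts Wed (31d) ✓; Jun starts Sat (30d); Jul starts Mon (31d); Aug starts Thu (31d) ✓; Sep starts Sun (30d); Oct starts Tue (31d) ✓; Nov starts Fri (30d); Dec starts Sun (31d).
Five-Thursday months: January, May, August, October → 4.

4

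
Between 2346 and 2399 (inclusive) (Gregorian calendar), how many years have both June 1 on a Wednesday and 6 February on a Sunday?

Check each year's weekday for June 1 and 6 February:
  2346: Sat/Wed  2347: Sun/Thu  2348: Tue/Fri  2349: Wed/Sun ✓  2350: Thu/Mon  2351: Fri/Tue  2352: Sun/Wed  2353: Mon/Fri  2354: Tue/Sat  2355: Wed/Sun ✓  2356: Fri/Mon  2357: Sat/Wed  2358: Sun/Thu  2359: Mon/Fri  …(26 more)…  2386: Sun/Thu  2387: Mon/Fri  2388: Wed/Sat  2389: Thu/Mon  2390: Fri/Tue  2391: Sat/Wed  2392: Mon/Thu  2393: Tue/Sat  2394: Wed/Sun ✓  2395: Thu/Mon  2396: Sat/Tue  2397: Sun/Thu  2398: Mon/Fri  2399: Tue/Sat
Both conditions hold in: 2349, 2355, 2366, 2377, 2383, 2394 — 6.

6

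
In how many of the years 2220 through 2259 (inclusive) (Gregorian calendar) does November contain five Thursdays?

November has 30 days; it has five Thursdays when Thursday falls among the first (month-length − 28) days — i.e. when November 1 is one of Thursday/Wednesday.
November 1 by year: 2220:Wed✓ 2221:Thu✓ 2222:Fri 2223:Sat 2224:Mon 2225:Tue 2226:Wed✓ 2227:Thu✓ 2228:Sat 2229:Sun 2230:Mon 2231:Tue 2232:Thu✓ 2233:Fri 2234:Sat …(10 more)… 2245:Sat 2246:Sun 2247:Mon 2248:Wed✓ 2249:Thu✓ 2250:Fri 2251:Sat 2252:Mon 2253:Tue 2254:Wed✓ 2255:Thu✓ 2256:Sat 2257:Sun 2258:Mon 2259:Tue
Years with five Thursdays: 2220, 2221, 2226, 2227, 2232, 2237, 2238, 2243, 2248, 2249, 2254, 2255 → 12.

12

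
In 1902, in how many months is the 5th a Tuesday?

1

Check the 5th of each month of 1902: Jan 5: Sun, Feb 5: Wed, Mar 5: Wed, Apr 5: Sat, May 5: Mon, Jun 5: Thu, Jul 5: Sat, Aug 5: Tue, Sep 5: Fri, Oct 5: Sun, Nov 5: Wed, Dec 5: Fri.
Tuesday occurs in August — 1 month.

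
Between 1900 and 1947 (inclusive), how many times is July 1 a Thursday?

6

Track July 1's weekday year by year (advancing +1, or +2 across a Feb 29):
  1900: Sun  1901: Mon (+1)  1902: Tue (+1)  1903: Wed (+1)  1904: Fri (+2)
  1905: Sat (+1)  1906: Sun (+1)  1907: Mon (+1)  1908: Wed (+2)  1909: Thu (+1) ✓
  1910: Fri (+1)  1911: Sat (+1)  1912: Mon (+2)  1913: Tue (+1)  … (20 more years) …
  1934: Sun (+1)  1935: Mon (+1)  1936: Wed (+2)  1937: Thu (+1) ✓  1938: Fri (+1)
  1939: Sat (+1)  1940: Mon (+2)  1941: Tue (+1)  1942: Wed (+1)  1943: Thu (+1) ✓
  1944: Sat (+2)  1945: Sun (+1)  1946: Mon (+1)  1947: Tue (+1)
Thursday years: 1909, 1915, 1920, 1926, 1937, 1943 — 6 in total.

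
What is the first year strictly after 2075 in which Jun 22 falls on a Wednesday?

2078

From one year to the next, a fixed date's weekday advances by 1, or by 2 when a Feb 29 lies between the two dates.
2075: June 22 is Saturday.
2076: Monday (+2)
2077: Tuesday (+1)
2078: Wednesday (+1)
Jun 22 falls on a Wednesday in 2078.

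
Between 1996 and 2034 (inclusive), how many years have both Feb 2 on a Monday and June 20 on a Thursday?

Check each year's weekday for Feb 2 and June 20:
  1996: Fri/Thu  1997: Sun/Fri  1998: Mon/Sat  1999: Tue/Sun  2000: Wed/Tue  2001: Fri/Wed  2002: Sat/Thu  2003: Sun/Fri  2004: Mon/Sun  2005: Wed/Mon  2006: Thu/Tue  2007: Fri/Wed  2008: Sat/Fri  2009: Mon/Sat  …(11 more)…  2021: Tue/Sun  2022: Wed/Mon  2023: Thu/Tue  2024: Fri/Thu  2025: Sun/Fri  2026: Mon/Sat  2027: Tue/Sun  2028: Wed/Tue  2029: Fri/Wed  2030: Sat/Thu  2031: Sun/Fri  2032: Mon/Sun  2033: Wed/Mon  2034: Thu/Tue
Both conditions hold in: no year — 0.

0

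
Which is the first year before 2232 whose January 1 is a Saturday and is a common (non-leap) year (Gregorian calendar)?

2231

Jan 1 advances by 2 weekdays after a leap year and by 1 after a common year.
2232: Jan 1 is Sunday (leap).
2231: Saturday
2231 begins on a Saturday and is a common year.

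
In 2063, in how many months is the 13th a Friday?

2

Check the 13th of each month of 2063: Jan 13: Sat, Feb 13: Tue, Mar 13: Tue, Apr 13: Fri, May 13: Sun, Jun 13: Wed, Jul 13: Fri, Aug 13: Mon, Sep 13: Thu, Oct 13: Sat, Nov 13: Tue, Dec 13: Thu.
Friday occurs in April, July — 2 months.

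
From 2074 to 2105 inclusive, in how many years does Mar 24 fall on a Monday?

Track Mar 24's weekday year by year (advancing +1, or +2 across a Feb 29):
  2074: Sat  2075: Sun (+1)  2076: Tue (+2)  2077: Wed (+1)  2078: Thu (+1)
  2079: Fri (+1)  2080: Sun (+2)  2081: Mon (+1) ✓  2082: Tue (+1)  2083: Wed (+1)
  2084: Fri (+2)  2085: Sat (+1)  2086: Sun (+1)  2087: Mon (+1) ✓  … (4 more years) …
  2092: Mon (+2) ✓  2093: Tue (+1)  2094: Wed (+1)  2095: Thu (+1)  2096: Sat (+2)
  2097: Sun (+1)  2098: Mon (+1) ✓  2099: Tue (+1)  2100: Wed (+1)  2101: Thu (+1)
  2102: Fri (+1)  2103: Sat (+1)  2104: Mon (+2) ✓  2105: Tue (+1)
Monday years: 2081, 2087, 2092, 2098, 2104 — 5 in total.

5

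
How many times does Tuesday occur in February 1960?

4

February 1960 has 29 days and begins on Monday.
The first Tuesday is February 2.
Tuesdays fall on 2, 9, 16, 23 — that's 4.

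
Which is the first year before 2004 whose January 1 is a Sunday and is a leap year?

Jan 1 advances by 2 weekdays after a leap year and by 1 after a common year.
2004: Jan 1 is Thursday (leap).
2003: Wednesday
2002: Tuesday
2001: Monday
2000: Saturday (leap)
1999: Friday
1998: Thursday
1997: Wednesday
1996: Monday (leap)
1995: Sunday
1994: Saturday
1993: Friday
1992: Wednesday (leap)
1991: Tuesday
1990: Monday
1989: Sunday
1988: Friday (leap)
1987: Thursday
1986: Wednesday
1985: Tuesday
1984: Sunday (leap)
1984 begins on a Sunday and is a leap year.

1984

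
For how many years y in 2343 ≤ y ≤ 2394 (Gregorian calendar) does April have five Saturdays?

April has 30 days; it has five Saturdays when Saturday falls among the first (month-length − 28) days — i.e. when April 1 is one of Saturday/Friday.
April 1 by year: 2343:Thu 2344:Sat✓ 2345:Sun 2346:Mon 2347:Tue 2348:Thu 2349:Fri✓ 2350:Sat✓ 2351:Sun 2352:Tue 2353:Wed 2354:Thu 2355:Fri✓ 2356:Sun 2357:Mon …(22 more)… 2380:Tue 2381:Wed 2382:Thu 2383:Fri✓ 2384:Sun 2385:Mon 2386:Tue 2387:Wed 2388:Fri✓ 2389:Sat✓ 2390:Sun 2391:Mon 2392:Wed 2393:Thu 2394:Fri✓
Years with five Saturdays: 2344, 2349, 2350, 2355, 2360, 2361, 2366, 2367, 2372, 2377, 2378, 2383, 2388, 2389, 2394 → 15.

15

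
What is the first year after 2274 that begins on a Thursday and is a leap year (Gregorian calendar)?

2280

Jan 1 advances by 2 weekdays after a leap year and by 1 after a common year.
2274: Jan 1 is Thursday.
2275: Friday
2276: Saturday (leap)
2277: Monday
2278: Tuesday
2279: Wednesday
2280: Thursday (leap)
2280 begins on a Thursday and is a leap year.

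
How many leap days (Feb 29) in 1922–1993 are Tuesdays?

2

Leap years in 1922–1993: 18 of them.
Feb 29 weekday advances by 5 (mod 7) from one leap year to the next four years later (or differs when a century non-leap intervenes).
Leap-day weekdays: 1924:Fri 1928:Wed 1932:Mon 1936:Sat 1940:Thu 1944:Tue✓ 1948:Sun 1952:Fri 1956:Wed 1960:Mon 1964:Sat 1968:Thu 1972:Tue✓ 1976:Sun 1980:Fri 1984:Wed 1988:Mon 1992:Sat
Tuesday: 1944, 1972 → 2.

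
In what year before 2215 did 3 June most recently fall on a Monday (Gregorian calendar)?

2211

From one year to the next, a fixed date's weekday advances by 1, or by 2 when a Feb 29 lies between the two dates.
2215: June 3 is Saturday.
2214: Friday (−1)
2213: Thursday (−1)
2212: Wednesday (−1)
2211: Monday (−2)
3 June falls on a Monday in 2211.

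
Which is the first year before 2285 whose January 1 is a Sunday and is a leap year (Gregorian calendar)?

Jan 1 advances by 2 weekdays after a leap year and by 1 after a common year.
2285: Jan 1 is Thursday.
2284: Tuesday (leap)
2283: Monday
2282: Sunday
2281: Saturday
2280: Thursday (leap)
2279: Wednesday
2278: Tuesday
2277: Monday
2276: Saturday (leap)
2275: Friday
2274: Thursday
2273: Wednesday
2272: Monday (leap)
2271: Sunday
2270: Saturday
2269: Friday
2268: Wednesday (leap)
2267: Tuesday
2266: Monday
2265: Sunday
2264: Friday (leap)
2263: Thursday
2262: Wednesday
2261: Tuesday
2260: Sunday (leap)
2260 begins on a Sunday and is a leap year.

2260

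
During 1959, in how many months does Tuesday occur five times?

A month of length L has five Tuesdays iff its first Tuesday is on day ≤ L−28 (so day 1–3 in a 31-day month, 1–2 in a 30-day month, day 1 in a leap February).
Checking each month of 1959: Jan starts Thu (31d); Feb starts Sun (28d); Mar starts Sun (31d) ✓; Apr starts Wed (30d); May starts Fri (31d); Jun starts Mon (30d) ✓; Jul starts Wed (31d); Aug starts Sat (31d); Sep starts Tue (30d) ✓; Oct starts Thu (31d); Nov starts Sun (30d); Dec starts Tue (31d) ✓.
Five-Tuesday months: March, June, September, December → 4.

4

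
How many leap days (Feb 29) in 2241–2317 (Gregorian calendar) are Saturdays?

3

Leap years in 2241–2317: 18 of them.
Feb 29 weekday advances by 5 (mod 7) from one leap year to the next four years later (or differs when a century non-leap intervenes).
Leap-day weekdays: 2244:Thu 2248:Tue 2252:Sun 2256:Fri 2260:Wed 2264:Mon 2268:Sat✓ 2272:Thu 2276:Tue 2280:Sun 2284:Fri 2288:Wed 2292:Mon 2296:Sat✓ 2304:Mon 2308:Sat✓ 2312:Thu 2316:Tue
Saturday: 2268, 2296, 2308 → 3.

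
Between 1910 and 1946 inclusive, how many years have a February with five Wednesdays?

February has 28 days (29 in leap years); it has five Wednesdays when Wednesday falls among the first (month-length − 28) days — i.e. when February 1 is Wednesday in a leap year (never in a common year).
February 1 by year: 1910:Tue 1911:Wed 1912:Thu 1913:Sat 1914:Sun 1915:Mon 1916:Tue 1917:Thu 1918:Fri 1919:Sat 1920:Sun 1921:Tue 1922:Wed 1923:Thu 1924:Fri …(7 more)… 1932:Mon 1933:Wed 1934:Thu 1935:Fri 1936:Sat 1937:Mon 1938:Tue 1939:Wed 1940:Thu 1941:Sat 1942:Sun 1943:Mon 1944:Tue 1945:Thu 1946:Fri
Years with five Wednesdays: 1928 → 1.

1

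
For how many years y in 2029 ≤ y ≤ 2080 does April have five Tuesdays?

15

April has 30 days; it has five Tuesdays when Tuesday falls among the first (month-length − 28) days — i.e. when April 1 is one of Tuesday/Monday.
April 1 by year: 2029:Sun 2030:Mon✓ 2031:Tue✓ 2032:Thu 2033:Fri 2034:Sat 2035:Sun 2036:Tue✓ 2037:Wed 2038:Thu 2039:Fri 2040:Sun 2041:Mon✓ 2042:Tue✓ 2043:Wed …(22 more)… 2066:Thu 2067:Fri 2068:Sun 2069:Mon✓ 2070:Tue✓ 2071:Wed 2072:Fri 2073:Sat 2074:Sun 2075:Mon✓ 2076:Wed 2077:Thu 2078:Fri 2079:Sat 2080:Mon✓
Years with five Tuesdays: 2030, 2031, 2036, 2041, 2042, 2047, 2052, 2053, 2058, 2059, 2064, 2069, 2070, 2075, 2080 → 15.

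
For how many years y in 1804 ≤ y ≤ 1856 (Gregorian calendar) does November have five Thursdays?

16

November has 30 days; it has five Thursdays when Thursday falls among the first (month-length − 28) days — i.e. when November 1 is one of Thursday/Wednesday.
November 1 by year: 1804:Thu✓ 1805:Fri 1806:Sat 1807:Sun 1808:Tue 1809:Wed✓ 1810:Thu✓ 1811:Fri 1812:Sun 1813:Mon 1814:Tue 1815:Wed✓ 1816:Fri 1817:Sat 1818:Sun …(23 more)… 1842:Tue 1843:Wed✓ 1844:Fri 1845:Sat 1846:Sun 1847:Mon 1848:Wed✓ 1849:Thu✓ 1850:Fri 1851:Sat 1852:Mon 1853:Tue 1854:Wed✓ 1855:Thu✓ 1856:Sat
Years with five Thursdays: 1804, 1809, 1810, 1815, 1820, 1821, 1826, 1827, 1832, 1837, 1838, 1843, 1848, 1849, 1854, 1855 → 16.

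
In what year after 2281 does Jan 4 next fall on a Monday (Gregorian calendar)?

From one year to the next, a fixed date's weekday advances by 1, or by 2 when a Feb 29 lies between the two dates.
2281: January 4 is Tuesday.
2282: Wednesday (+1)
2283: Thursday (+1)
2284: Friday (+1)
2285: Sunday (+2)
2286: Monday (+1)
Jan 4 falls on a Monday in 2286.

2286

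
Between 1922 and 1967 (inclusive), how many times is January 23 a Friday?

6

Track January 23's weekday year by year (advancing +1, or +2 across a Feb 29):
  1922: Mon  1923: Tue (+1)  1924: Wed (+1)  1925: Fri (+2) ✓  1926: Sat (+1)
  1927: Sun (+1)  1928: Mon (+1)  1929: Wed (+2)  1930: Thu (+1)  1931: Fri (+1) ✓
  1932: Sat (+1)  1933: Mon (+2)  1934: Tue (+1)  1935: Wed (+1)  … (18 more years) …
  1954: Sat (+1)  1955: Sun (+1)  1956: Mon (+1)  1957: Wed (+2)  1958: Thu (+1)
  1959: Fri (+1) ✓  1960: Sat (+1)  1961: Mon (+2)  1962: Tue (+1)  1963: Wed (+1)
  1964: Thu (+1)  1965: Sat (+2)  1966: Sun (+1)  1967: Mon (+1)
Friday years: 1925, 1931, 1942, 1948, 1953, 1959 — 6 in total.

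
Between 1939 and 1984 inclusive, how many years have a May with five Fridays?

19

May has 31 days; it has five Fridays when Friday falls among the first (month-length − 28) days — i.e. when May 1 is one of Friday/Thursday/Wednesday.
May 1 by year: 1939:Mon 1940:Wed✓ 1941:Thu✓ 1942:Fri✓ 1943:Sat 1944:Mon 1945:Tue 1946:Wed✓ 1947:Thu✓ 1948:Sat 1949:Sun 1950:Mon 1951:Tue 1952:Thu✓ 1953:Fri✓ …(16 more)… 1970:Fri✓ 1971:Sat 1972:Mon 1973:Tue 1974:Wed✓ 1975:Thu✓ 1976:Sat 1977:Sun 1978:Mon 1979:Tue 1980:Thu✓ 1981:Fri✓ 1982:Sat 1983:Sun 1984:Tue
Years with five Fridays: 1940, 1941, 1942, 1946, 1947, 1952, 1953, 1957, 1958, 1959, 1963, 1964, 1968, 1969, 1970, 1974, 1975, 1980, 1981 → 19.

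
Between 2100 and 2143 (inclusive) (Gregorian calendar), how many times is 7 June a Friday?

Track 7 June's weekday year by year (advancing +1, or +2 across a Feb 29):
  2100: Mon  2101: Tue (+1)  2102: Wed (+1)  2103: Thu (+1)  2104: Sat (+2)
  2105: Sun (+1)  2106: Mon (+1)  2107: Tue (+1)  2108: Thu (+2)  2109: Fri (+1) ✓
  2110: Sat (+1)  2111: Sun (+1)  2112: Tue (+2)  2113: Wed (+1)  … (16 more years) …
  2130: Wed (+1)  2131: Thu (+1)  2132: Sat (+2)  2133: Sun (+1)  2134: Mon (+1)
  2135: Tue (+1)  2136: Thu (+2)  2137: Fri (+1) ✓  2138: Sat (+1)  2139: Sun (+1)
  2140: Tue (+2)  2141: Wed (+1)  2142: Thu (+1)  2143: Fri (+1) ✓
Friday years: 2109, 2115, 2120, 2126, 2137, 2143 — 6 in total.

6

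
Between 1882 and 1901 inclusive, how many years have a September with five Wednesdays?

5

September has 30 days; it has five Wednesdays when Wednesday falls among the first (month-length − 28) days — i.e. when September 1 is one of Wednesday/Tuesday.
September 1 by year: 1882:Fri 1883:Sat 1884:Mon 1885:Tue✓ 1886:Wed✓ 1887:Thu 1888:Sat 1889:Sun 1890:Mon 1891:Tue✓ 1892:Thu 1893:Fri 1894:Sat 1895:Sun 1896:Tue✓ 1897:Wed✓ 1898:Thu 1899:Fri 1900:Sat 1901:Sun
Years with five Wednesdays: 1885, 1886, 1891, 1896, 1897 → 5.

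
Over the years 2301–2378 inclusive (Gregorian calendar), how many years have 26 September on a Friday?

11

Track 26 September's weekday year by year (advancing +1, or +2 across a Feb 29):
  2301: Thu  2302: Fri (+1) ✓  2303: Sat (+1)  2304: Mon (+2)  2305: Tue (+1)
  2306: Wed (+1)  2307: Thu (+1)  2308: Sat (+2)  2309: Sun (+1)  2310: Mon (+1)
  2311: Tue (+1)  2312: Thu (+2)  2313: Fri (+1) ✓  2314: Sat (+1)  … (50 more years) …
  2365: Sun (+1)  2366: Mon (+1)  2367: Tue (+1)  2368: Thu (+2)  2369: Fri (+1) ✓
  2370: Sat (+1)  2371: Sun (+1)  2372: Tue (+2)  2373: Wed (+1)  2374: Thu (+1)
  2375: Fri (+1) ✓  2376: Sun (+2)  2377: Mon (+1)  2378: Tue (+1)
Friday years: 2302, 2313, 2319, 2324, 2330, 2341, 2347, 2352, 2358, 2369, 2375 — 11 in total.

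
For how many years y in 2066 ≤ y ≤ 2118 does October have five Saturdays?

October has 31 days; it has five Saturdays when Saturday falls among the first (month-length − 28) days — i.e. when October 1 is one of Saturday/Friday/Thursday.
October 1 by year: 2066:Fri✓ 2067:Sat✓ 2068:Mon 2069:Tue 2070:Wed 2071:Thu✓ 2072:Sat✓ 2073:Sun 2074:Mon 2075:Tue 2076:Thu✓ 2077:Fri✓ 2078:Sat✓ 2079:Sun 2080:Tue …(23 more)… 2104:Wed 2105:Thu✓ 2106:Fri✓ 2107:Sat✓ 2108:Mon 2109:Tue 2110:Wed 2111:Thu✓ 2112:Sat✓ 2113:Sun 2114:Mon 2115:Tue 2116:Thu✓ 2117:Fri✓ 2118:Sat✓
Years with five Saturdays: 2066, 2067, 2071, 2072, 2076, 2077, 2078, 2082, 2083, 2088, 2089, 2093, 2094, 2095, 2099, 2100, 2101, 2105, 2106, 2107, 2111, 2112, 2116, 2117, 2118 → 25.

25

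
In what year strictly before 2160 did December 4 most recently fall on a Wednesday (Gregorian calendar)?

2154

From one year to the next, a fixed date's weekday advances by 1, or by 2 when a Feb 29 lies between the two dates.
2160: December 4 is Thursday.
2159: Tuesday (−2)
2158: Monday (−1)
2157: Sunday (−1)
2156: Saturday (−1)
2155: Thursday (−2)
2154: Wednesday (−1)
December 4 falls on a Wednesday in 2154.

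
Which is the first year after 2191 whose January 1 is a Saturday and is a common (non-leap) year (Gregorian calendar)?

2203

Jan 1 advances by 2 weekdays after a leap year and by 1 after a common year.
2191: Jan 1 is Saturday.
2192: Sunday (leap)
2193: Tuesday
2194: Wednesday
2195: Thursday
2196: Friday (leap)
2197: Sunday
2198: Monday
2199: Tuesday
2200: Wednesday
2201: Thursday
2202: Friday
2203: Saturday
2203 begins on a Saturday and is a common year.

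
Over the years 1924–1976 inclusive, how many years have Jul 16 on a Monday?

7

Track Jul 16's weekday year by year (advancing +1, or +2 across a Feb 29):
  1924: Wed  1925: Thu (+1)  1926: Fri (+1)  1927: Sat (+1)  1928: Mon (+2) ✓
  1929: Tue (+1)  1930: Wed (+1)  1931: Thu (+1)  1932: Sat (+2)  1933: Sun (+1)
  1934: Mon (+1) ✓  1935: Tue (+1)  1936: Thu (+2)  1937: Fri (+1)  … (25 more years) …
  1963: Tue (+1)  1964: Thu (+2)  1965: Fri (+1)  1966: Sat (+1)  1967: Sun (+1)
  1968: Tue (+2)  1969: Wed (+1)  1970: Thu (+1)  1971: Fri (+1)  1972: Sun (+2)
  1973: Mon (+1) ✓  1974: Tue (+1)  1975: Wed (+1)  1976: Fri (+2)
Monday years: 1928, 1934, 1945, 1951, 1956, 1962, 1973 — 7 in total.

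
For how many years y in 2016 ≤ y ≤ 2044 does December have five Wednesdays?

12

December has 31 days; it has five Wednesdays when Wednesday falls among the first (month-length − 28) days — i.e. when December 1 is one of Wednesday/Tuesday/Monday.
December 1 by year: 2016:Thu 2017:Fri 2018:Sat 2019:Sun 2020:Tue✓ 2021:Wed✓ 2022:Thu 2023:Fri 2024:Sun 2025:Mon✓ 2026:Tue✓ 2027:Wed✓ 2028:Fri 2029:Sat 2030:Sun 2031:Mon✓ 2032:Wed✓ 2033:Thu 2034:Fri 2035:Sat 2036:Mon✓ 2037:Tue✓ 2038:Wed✓ 2039:Thu 2040:Sat 2041:Sun 2042:Mon✓ 2043:Tue✓ 2044:Thu
Years with five Wednesdays: 2020, 2021, 2025, 2026, 2027, 2031, 2032, 2036, 2037, 2038, 2042, 2043 → 12.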